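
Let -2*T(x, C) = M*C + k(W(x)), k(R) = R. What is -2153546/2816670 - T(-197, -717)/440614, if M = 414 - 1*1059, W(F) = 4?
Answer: -297571238129/1241064235380 ≈ -0.23977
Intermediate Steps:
M = -645 (M = 414 - 1059 = -645)
T(x, C) = -2 + 645*C/2 (T(x, C) = -(-645*C + 4)/2 = -(4 - 645*C)/2 = -2 + 645*C/2)
-2153546/2816670 - T(-197, -717)/440614 = -2153546/2816670 - (-2 + (645/2)*(-717))/440614 = -2153546*1/2816670 - (-2 - 462465/2)*(1/440614) = -1076773/1408335 - 1*(-462469/2)*(1/440614) = -1076773/1408335 + (462469/2)*(1/440614) = -1076773/1408335 + 462469/881228 = -297571238129/1241064235380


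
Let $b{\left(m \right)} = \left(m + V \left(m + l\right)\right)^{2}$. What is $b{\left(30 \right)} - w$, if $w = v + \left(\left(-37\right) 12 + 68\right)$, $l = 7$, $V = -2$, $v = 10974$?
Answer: $-8662$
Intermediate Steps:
$w = 10598$ ($w = 10974 + \left(\left(-37\right) 12 + 68\right) = 10974 + \left(-444 + 68\right) = 10974 - 376 = 10598$)
$b{\left(m \right)} = \left(-14 - m\right)^{2}$ ($b{\left(m \right)} = \left(m - 2 \left(m + 7\right)\right)^{2} = \left(m - 2 \left(7 + m\right)\right)^{2} = \left(m - \left(14 + 2 m\right)\right)^{2} = \left(-14 - m\right)^{2}$)
$b{\left(30 \right)} - w = \left(14 + 30\right)^{2} - 10598 = 44^{2} - 10598 = 1936 - 10598 = -8662$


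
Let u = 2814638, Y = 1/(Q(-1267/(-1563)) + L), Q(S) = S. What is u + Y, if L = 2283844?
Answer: 10047270957689645/3569649439 ≈ 2.8146e+6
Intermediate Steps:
Y = 1563/3569649439 (Y = 1/(-1267/(-1563) + 2283844) = 1/(-1267*(-1/1563) + 2283844) = 1/(1267/1563 + 2283844) = 1/(3569649439/1563) = 1563/3569649439 ≈ 4.3786e-7)
u + Y = 2814638 + 1563/3569649439 = 10047270957689645/3569649439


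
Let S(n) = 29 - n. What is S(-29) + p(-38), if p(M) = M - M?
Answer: 58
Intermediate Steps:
p(M) = 0
S(-29) + p(-38) = (29 - 1*(-29)) + 0 = (29 + 29) + 0 = 58 + 0 = 58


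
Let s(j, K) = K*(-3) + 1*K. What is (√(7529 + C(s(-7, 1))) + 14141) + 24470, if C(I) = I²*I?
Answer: 38611 + √7521 ≈ 38698.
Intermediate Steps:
s(j, K) = -2*K (s(j, K) = -3*K + K = -2*K)
C(I) = I³
(√(7529 + C(s(-7, 1))) + 14141) + 24470 = (√(7529 + (-2*1)³) + 14141) + 24470 = (√(7529 + (-2)³) + 14141) + 24470 = (√(7529 - 8) + 14141) + 24470 = (√7521 + 14141) + 24470 = (14141 + √7521) + 24470 = 38611 + √7521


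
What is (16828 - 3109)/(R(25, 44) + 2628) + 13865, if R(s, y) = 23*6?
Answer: 12788103/922 ≈ 13870.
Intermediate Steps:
R(s, y) = 138
(16828 - 3109)/(R(25, 44) + 2628) + 13865 = (16828 - 3109)/(138 + 2628) + 13865 = 13719/2766 + 13865 = 13719*(1/2766) + 13865 = 4573/922 + 13865 = 12788103/922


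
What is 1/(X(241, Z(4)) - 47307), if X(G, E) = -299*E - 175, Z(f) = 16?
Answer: -1/52266 ≈ -1.9133e-5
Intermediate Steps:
X(G, E) = -175 - 299*E
1/(X(241, Z(4)) - 47307) = 1/((-175 - 299*16) - 47307) = 1/((-175 - 4784) - 47307) = 1/(-4959 - 47307) = 1/(-52266) = -1/52266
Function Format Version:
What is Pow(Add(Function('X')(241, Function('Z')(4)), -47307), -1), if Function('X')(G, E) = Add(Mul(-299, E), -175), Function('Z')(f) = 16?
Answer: Rational(-1, 52266) ≈ -1.9133e-5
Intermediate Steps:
Function('X')(G, E) = Add(-175, Mul(-299, E))
Pow(Add(Function('X')(241, Function('Z')(4)), -47307), -1) = Pow(Add(Add(-175, Mul(-299, 16)), -47307), -1) = Pow(Add(Add(-175, -4784), -47307), -1) = Pow(Add(-4959, -47307), -1) = Pow(-52266, -1) = Rational(-1, 52266)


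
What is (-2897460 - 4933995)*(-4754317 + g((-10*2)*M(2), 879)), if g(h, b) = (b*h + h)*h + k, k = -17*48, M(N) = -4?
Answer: -6867144451485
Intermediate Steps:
k = -816
g(h, b) = -816 + h*(h + b*h) (g(h, b) = (b*h + h)*h - 816 = (h + b*h)*h - 816 = h*(h + b*h) - 816 = -816 + h*(h + b*h))
(-2897460 - 4933995)*(-4754317 + g((-10*2)*M(2), 879)) = (-2897460 - 4933995)*(-4754317 + (-816 + (-10*2*(-4))² + 879*(-10*2*(-4))²)) = -7831455*(-4754317 + (-816 + (-20*(-4))² + 879*(-20*(-4))²)) = -7831455*(-4754317 + (-816 + 80² + 879*80²)) = -7831455*(-4754317 + (-816 + 6400 + 879*6400)) = -7831455*(-4754317 + (-816 + 6400 + 5625600)) = -7831455*(-4754317 + 5631184) = -7831455*876867 = -6867144451485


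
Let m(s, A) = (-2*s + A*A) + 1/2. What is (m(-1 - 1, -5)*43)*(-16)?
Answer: -20296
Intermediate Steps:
m(s, A) = ½ + A² - 2*s (m(s, A) = (-2*s + A²) + ½ = (A² - 2*s) + ½ = ½ + A² - 2*s)
(m(-1 - 1, -5)*43)*(-16) = ((½ + (-5)² - 2*(-1 - 1))*43)*(-16) = ((½ + 25 - 2*(-2))*43)*(-16) = ((½ + 25 + 4)*43)*(-16) = ((59/2)*43)*(-16) = (2537/2)*(-16) = -20296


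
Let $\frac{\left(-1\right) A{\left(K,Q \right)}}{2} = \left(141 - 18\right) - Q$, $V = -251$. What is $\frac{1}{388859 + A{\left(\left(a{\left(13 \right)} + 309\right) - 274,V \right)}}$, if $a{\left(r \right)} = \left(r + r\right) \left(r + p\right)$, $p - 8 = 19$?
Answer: $\frac{1}{388111} \approx 2.5766 \cdot 10^{-6}$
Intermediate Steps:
$p = 27$ ($p = 8 + 19 = 27$)
$a{\left(r \right)} = 2 r \left(27 + r\right)$ ($a{\left(r \right)} = \left(r + r\right) \left(r + 27\right) = 2 r \left(27 + r\right)$)
$A{\left(K,Q \right)} = -246 + 2 Q$ ($A{\left(K,Q \right)} = - 2 \left(\left(141 - 18\right) - Q\right) = - 2 \left(123 - Q\right) = -246 + 2 Q$)
$\frac{1}{388859 + A{\left(\left(a{\left(13 \right)} + 309\right) - 274,V \right)}} = \frac{1}{388859 + \left(-246 + 2 \left(-251\right)\right)} = \frac{1}{388859 - 748} = \frac{1}{388111}$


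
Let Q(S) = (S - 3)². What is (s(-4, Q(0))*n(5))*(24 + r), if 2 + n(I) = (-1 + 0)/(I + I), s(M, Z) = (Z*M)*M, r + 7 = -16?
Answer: -1512/5 ≈ -302.40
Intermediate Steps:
r = -23 (r = -7 - 16 = -23)
Q(S) = (-3 + S)²
s(M, Z) = Z*M² (s(M, Z) = (M*Z)*M = Z*M²)
n(I) = -2 - 1/(2*I) (n(I) = -2 + (-1 + 0)/(I + I) = -2 - 1/(2*I))
(s(-4, Q(0))*n(5))*(24 + r) = (((-3 + 0)²*(-4)²)*(-2 - ½/5))*(24 - 23) = (((-3)²*16)*(-2 - ½*⅕))*1 = ((9*16)*(-2 - ⅒))*1 = (144*(-21/10))*1 = -1512/5*1 = -1512/5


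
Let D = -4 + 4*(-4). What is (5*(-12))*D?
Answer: 1200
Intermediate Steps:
D = -20 (D = -4 - 16 = -20)
(5*(-12))*D = (5*(-12))*(-20) = -60*(-20) = 1200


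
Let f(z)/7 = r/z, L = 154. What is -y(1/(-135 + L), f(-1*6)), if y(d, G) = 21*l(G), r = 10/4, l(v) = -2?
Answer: 42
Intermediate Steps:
r = 5/2 (r = 10*(¼) = 5/2 ≈ 2.5000)
f(z) = 35/(2*z) (f(z) = 7*(5/(2*z)) = 35/(2*z))
y(d, G) = -42 (y(d, G) = 21*(-2) = -42)
-y(1/(-135 + L), f(-1*6)) = -1*(-42) = 42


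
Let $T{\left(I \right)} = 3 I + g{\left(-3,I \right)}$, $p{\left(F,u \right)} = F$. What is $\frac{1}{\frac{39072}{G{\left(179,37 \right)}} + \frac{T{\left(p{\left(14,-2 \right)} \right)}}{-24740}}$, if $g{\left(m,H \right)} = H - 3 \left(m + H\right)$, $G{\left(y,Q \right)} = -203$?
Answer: $- \frac{5022220}{966645949} \approx -0.0051955$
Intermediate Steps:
$g{\left(m,H \right)} = - 3 m - 2 H$ ($g{\left(m,H \right)} = H - 3 \left(H + m\right) = H - \left(3 H + 3 m\right) = - 3 m - 2 H$)
$T{\left(I \right)} = 9 + I$ ($T{\left(I \right)} = 3 I - \left(-9 + 2 I\right) = 9 + I$)
$\frac{1}{\frac{39072}{G{\left(179,37 \right)}} + \frac{T{\left(p{\left(14,-2 \right)} \right)}}{-24740}} = \frac{1}{\frac{39072}{-203} + \frac{9 + 14}{-24740}} = \frac{1}{39072 \left(- \frac{1}{203}\right) + 23 \left(- \frac{1}{24740}\right)} = \frac{1}{- \frac{39072}{203} - \frac{23}{24740}} = \frac{1}{- \frac{966645949}{5022220}} = - \frac{5022220}{966645949}$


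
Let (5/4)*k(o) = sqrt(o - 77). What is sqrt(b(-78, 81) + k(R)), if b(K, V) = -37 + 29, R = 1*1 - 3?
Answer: 2*sqrt(-50 + 5*I*sqrt(79))/5 ≈ 1.1626 + 3.058*I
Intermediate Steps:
R = -2 (R = 1 - 3 = -2)
k(o) = 4*sqrt(-77 + o)/5 (k(o) = 4*sqrt(o - 77)/5 = 4*sqrt(-77 + o)/5)
b(K, V) = -8
sqrt(b(-78, 81) + k(R)) = sqrt(-8 + 4*sqrt(-77 - 2)/5) = sqrt(-8 + 4*sqrt(-79)/5) = sqrt(-8 + 4*(I*sqrt(79))/5) = sqrt(-8 + 4*I*sqrt(79)/5)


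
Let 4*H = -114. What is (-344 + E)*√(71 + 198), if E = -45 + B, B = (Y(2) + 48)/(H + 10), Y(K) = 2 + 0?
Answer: -14493*√269/37 ≈ -6424.4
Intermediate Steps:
Y(K) = 2
H = -57/2 (H = (¼)*(-114) = -57/2 ≈ -28.500)
B = -100/37 (B = (2 + 48)/(-57/2 + 10) = 50/(-37/2) = 50*(-2/37) = -100/37 ≈ -2.7027)
E = -1765/37 (E = -45 - 100/37 = -1765/37 ≈ -47.703)
(-344 + E)*√(71 + 198) = (-344 - 1765/37)*√(71 + 198) = -14493*√269/37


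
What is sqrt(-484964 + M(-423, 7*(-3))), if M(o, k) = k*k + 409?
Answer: I*sqrt(484114) ≈ 695.78*I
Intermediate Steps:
M(o, k) = 409 + k**2 (M(o, k) = k**2 + 409 = 409 + k**2)
sqrt(-484964 + M(-423, 7*(-3))) = sqrt(-484964 + (409 + (7*(-3))**2)) = sqrt(-484964 + (409 + (-21)**2)) = sqrt(-484964 + (409 + 441)) = sqrt(-484964 + 850) = sqrt(-484114) = I*sqrt(484114)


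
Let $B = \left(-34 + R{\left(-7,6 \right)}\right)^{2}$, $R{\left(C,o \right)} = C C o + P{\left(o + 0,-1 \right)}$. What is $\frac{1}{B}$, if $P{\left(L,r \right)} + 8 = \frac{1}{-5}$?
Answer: $\frac{25}{1585081} \approx 1.5772 \cdot 10^{-5}$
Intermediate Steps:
$P{\left(L,r \right)} = - \frac{41}{5}$ ($P{\left(L,r \right)} = -8 + \frac{1}{-5} = -8 - \frac{1}{5} = - \frac{41}{5}$)
$R{\left(C,o \right)} = - \frac{41}{5} + o C^{2}$ ($R{\left(C,o \right)} = C C o - \frac{41}{5} = C^{2} o - \frac{41}{5} = o C^{2} - \frac{41}{5} = - \frac{41}{5} + o C^{2}$)
$B = \frac{1585081}{25}$ ($B = \left(-34 - \left(\frac{41}{5} - 6 \left(-7\right)^{2}\right)\right)^{2} = \left(-34 + \left(- \frac{41}{5} + 6 \cdot 49\right)\right)^{2} = \left(-34 + \left(- \frac{41}{5} + 294\right)\right)^{2} = \left(-34 + \frac{1429}{5}\right)^{2} = \left(\frac{1259}{5}\right)^{2} = \frac{1585081}{25} \approx 63403.0$)
$\frac{1}{B} = \frac{1}{\frac{1585081}{25}} = \frac{25}{1585081}$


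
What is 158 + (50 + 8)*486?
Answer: 28346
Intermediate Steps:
158 + (50 + 8)*486 = 158 + 58*486 = 158 + 28188 = 28346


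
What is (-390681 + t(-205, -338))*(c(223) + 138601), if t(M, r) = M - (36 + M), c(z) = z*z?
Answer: -73583732610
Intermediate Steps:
c(z) = z²
t(M, r) = -36 (t(M, r) = M + (-36 - M) = -36)
(-390681 + t(-205, -338))*(c(223) + 138601) = (-390681 - 36)*(223² + 138601) = -390717*(49729 + 138601) = -390717*188330 = -73583732610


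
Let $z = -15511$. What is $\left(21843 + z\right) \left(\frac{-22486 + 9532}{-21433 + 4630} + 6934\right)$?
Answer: $\frac{245945340464}{5601} \approx 4.3911 \cdot 10^{7}$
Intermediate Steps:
$\left(21843 + z\right) \left(\frac{-22486 + 9532}{-21433 + 4630} + 6934\right) = \left(21843 - 15511\right) \left(\frac{-22486 + 9532}{-21433 + 4630} + 6934\right) = 6332 \left(- \frac{12954}{-16803} + 6934\right) = 6332 \left(\left(-12954\right) \left(- \frac{1}{16803}\right) + 6934\right) = 6332 \left(\frac{4318}{5601} + 6934\right) = 6332 \cdot \frac{38841652}{5601} = \frac{245945340464}{5601}$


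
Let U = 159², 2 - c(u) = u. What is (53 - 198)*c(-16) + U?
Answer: 22671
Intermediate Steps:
c(u) = 2 - u
U = 25281
(53 - 198)*c(-16) + U = (53 - 198)*(2 - 1*(-16)) + 25281 = -145*(2 + 16) + 25281 = -145*18 + 25281 = -2610 + 25281 = 22671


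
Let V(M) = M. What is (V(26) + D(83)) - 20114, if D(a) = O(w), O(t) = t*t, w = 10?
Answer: -19988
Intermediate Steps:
O(t) = t²
D(a) = 100 (D(a) = 10² = 100)
(V(26) + D(83)) - 20114 = (26 + 100) - 20114 = 126 - 20114 = -19988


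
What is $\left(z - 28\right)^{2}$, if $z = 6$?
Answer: $484$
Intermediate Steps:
$\left(z - 28\right)^{2} = \left(6 - 28\right)^{2} = \left(-22\right)^{2} = 484$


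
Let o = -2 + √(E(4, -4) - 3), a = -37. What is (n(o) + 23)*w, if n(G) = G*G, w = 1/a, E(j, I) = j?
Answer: -24/37 ≈ -0.64865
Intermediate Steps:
o = -1 (o = -2 + √(4 - 3) = -2 + √1 = -2 + 1 = -1)
w = -1/37 (w = 1/(-37) = -1/37 ≈ -0.027027)
n(G) = G²
(n(o) + 23)*w = ((-1)² + 23)*(-1/37) = (1 + 23)*(-1/37) = 24*(-1/37) = -24/37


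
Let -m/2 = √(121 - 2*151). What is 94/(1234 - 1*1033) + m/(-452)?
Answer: 94/201 + I*√181/226 ≈ 0.46766 + 0.059529*I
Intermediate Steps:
m = -2*I*√181 (m = -2*√(121 - 2*151) = -2*√(121 - 302) = -2*I*√181 ≈ -26.907*I)
94/(1234 - 1*1033) + m/(-452) = 94/(1234 - 1*1033) - 2*I*√181/(-452) = 94/(1234 - 1033) - 2*I*√181*(-1/452) = 94/201 + I*√181/226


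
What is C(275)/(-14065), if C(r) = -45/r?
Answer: 9/773575 ≈ 1.1634e-5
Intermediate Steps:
C(275)/(-14065) = -45/275/(-14065) = -45*1/275*(-1/14065) = -9/55*(-1/14065) = 9/773575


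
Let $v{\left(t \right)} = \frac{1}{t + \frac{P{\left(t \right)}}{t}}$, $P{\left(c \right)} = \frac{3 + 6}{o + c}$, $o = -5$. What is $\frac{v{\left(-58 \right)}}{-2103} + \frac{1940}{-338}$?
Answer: $- \frac{48033692156}{8368768629} \approx -5.7396$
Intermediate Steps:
$P{\left(c \right)} = \frac{9}{-5 + c}$ ($P{\left(c \right)} = \frac{3 + 6}{-5 + c} = \frac{9}{-5 + c}$)
$v{\left(t \right)} = \frac{1}{t + \frac{9}{t \left(-5 + t\right)}}$ ($v{\left(t \right)} = \frac{1}{t + \frac{9 \frac{1}{-5 + t}}{t}} = \frac{1}{t + \frac{9}{t \left(-5 + t\right)}}$)
$\frac{v{\left(-58 \right)}}{-2103} + \frac{1940}{-338} = \frac{\left(-58\right) \frac{1}{9 + \left(-58\right)^{2} \left(-5 - 58\right)} \left(-5 - 58\right)}{-2103} + \frac{1940}{-338} = \left(-58\right) \frac{1}{9 + 3364 \left(-63\right)} \left(-63\right) \left(- \frac{1}{2103}\right) + 1940 \left(- \frac{1}{338}\right) = \left(-58\right) \frac{1}{9 - 211932} \left(-63\right) \left(- \frac{1}{2103}\right) - \frac{970}{169} = \left(-58\right) \frac{1}{-211923} \left(-63\right) \left(- \frac{1}{2103}\right) - \frac{970}{169} = \left(-58\right) \left(- \frac{1}{211923}\right) \left(-63\right) \left(- \frac{1}{2103}\right) - \frac{970}{169} = \left(- \frac{406}{23547}\right) \left(- \frac{1}{2103}\right) - \frac{970}{169} = \frac{406}{49519341} - \frac{970}{169} = - \frac{48033692156}{8368768629}$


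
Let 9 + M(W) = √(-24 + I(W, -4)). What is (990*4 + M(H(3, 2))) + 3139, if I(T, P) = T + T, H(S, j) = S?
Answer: 7090 + 3*I*√2 ≈ 7090.0 + 4.2426*I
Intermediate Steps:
I(T, P) = 2*T
M(W) = -9 + √(-24 + 2*W)
(990*4 + M(H(3, 2))) + 3139 = (990*4 + (-9 + √(-24 + 2*3))) + 3139 = (3960 + (-9 + √(-24 + 6))) + 3139 = (3960 + (-9 + √(-18))) + 3139 = (3960 + (-9 + 3*I*√2)) + 3139 = (3951 + 3*I*√2) + 3139 = 7090 + 3*I*√2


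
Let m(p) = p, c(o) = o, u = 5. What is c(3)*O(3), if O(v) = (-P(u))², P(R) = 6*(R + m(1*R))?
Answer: 10800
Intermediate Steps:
P(R) = 12*R (P(R) = 6*(R + 1*R) = 6*(R + R) = 6*(2*R) = 12*R)
O(v) = 3600 (O(v) = (-12*5)² = (-1*60)² = (-60)² = 3600)
c(3)*O(3) = 3*3600 = 10800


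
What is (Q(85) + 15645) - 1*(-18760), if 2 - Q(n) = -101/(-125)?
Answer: 4300774/125 ≈ 34406.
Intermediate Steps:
Q(n) = 149/125 (Q(n) = 2 - (-101)/(-125) = 2 - (-101)*(-1)/125 = 2 - 1*101/125 = 2 - 101/125 = 149/125)
(Q(85) + 15645) - 1*(-18760) = (149/125 + 15645) - 1*(-18760) = 1955774/125 + 18760 = 4300774/125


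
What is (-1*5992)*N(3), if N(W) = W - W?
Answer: 0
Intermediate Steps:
N(W) = 0
(-1*5992)*N(3) = -1*5992*0 = -5992*0 = 0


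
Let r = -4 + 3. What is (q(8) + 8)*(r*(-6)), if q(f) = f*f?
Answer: 432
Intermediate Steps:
q(f) = f**2
r = -1
(q(8) + 8)*(r*(-6)) = (8**2 + 8)*(-1*(-6)) = (64 + 8)*6 = 72*6 = 432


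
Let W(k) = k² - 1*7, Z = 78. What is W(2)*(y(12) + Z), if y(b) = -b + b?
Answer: -234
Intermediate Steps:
y(b) = 0
W(k) = -7 + k² (W(k) = k² - 7 = -7 + k²)
W(2)*(y(12) + Z) = (-7 + 2²)*(0 + 78) = (-7 + 4)*78 = -3*78 = -234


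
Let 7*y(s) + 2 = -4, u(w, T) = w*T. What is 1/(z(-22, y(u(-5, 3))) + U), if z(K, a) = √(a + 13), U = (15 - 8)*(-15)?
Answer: -147/15418 - √595/77090 ≈ -0.0098507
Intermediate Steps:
u(w, T) = T*w
U = -105 (U = 7*(-15) = -105)
y(s) = -6/7 (y(s) = -2/7 + (⅐)*(-4) = -2/7 - 4/7 = -6/7)
z(K, a) = √(13 + a)
1/(z(-22, y(u(-5, 3))) + U) = 1/(√(13 - 6/7) - 105) = 1/(√(85/7) - 105) = 1/(√595/7 - 105) = 1/(-105 + √595/7)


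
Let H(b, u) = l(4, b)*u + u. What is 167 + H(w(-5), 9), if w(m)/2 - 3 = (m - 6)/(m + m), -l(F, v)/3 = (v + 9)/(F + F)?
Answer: 2359/20 ≈ 117.95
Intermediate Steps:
l(F, v) = -3*(9 + v)/(2*F) (l(F, v) = -3*(v + 9)/(F + F) = -3*(9 + v)/(2*F))
w(m) = 6 + (-6 + m)/m (w(m) = 6 + 2*((m - 6)/(m + m)) = 6 + 2*((-6 + m)/((2*m))) = 6 + 2*((-6 + m)*(1/(2*m))) = 6 + 2*((-6 + m)/(2*m)) = 6 + (-6 + m)/m)
H(b, u) = u + u*(-27/8 - 3*b/8) (H(b, u) = ((3/2)*(-9 - b)/4)*u + u = ((3/2)*(1/4)*(-9 - b))*u + u = (-27/8 - 3*b/8)*u + u = u*(-27/8 - 3*b/8) + u = u + u*(-27/8 - 3*b/8))
167 + H(w(-5), 9) = 167 - 1/8*9*(19 + 3*(7 - 6/(-5))) = 167 - 1/8*9*(19 + 3*(7 - 6*(-1/5))) = 167 - 1/8*9*(19 + 3*(7 + 6/5)) = 167 - 1/8*9*(19 + 3*(41/5)) = 167 - 1/8*9*(19 + 123/5) = 167 - 1/8*9*218/5 = 167 - 981/20 = 2359/20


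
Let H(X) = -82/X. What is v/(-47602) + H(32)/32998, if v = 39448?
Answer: -10414616673/12566166368 ≈ -0.82878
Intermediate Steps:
v/(-47602) + H(32)/32998 = 39448/(-47602) - 82/32/32998 = 39448*(-1/47602) - 82*1/32*(1/32998) = -19724/23801 - 41/16*1/32998 = -19724/23801 - 41/527968 = -10414616673/12566166368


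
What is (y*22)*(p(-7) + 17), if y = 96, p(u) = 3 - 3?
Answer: 35904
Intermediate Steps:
p(u) = 0
(y*22)*(p(-7) + 17) = (96*22)*(0 + 17) = 2112*17 = 35904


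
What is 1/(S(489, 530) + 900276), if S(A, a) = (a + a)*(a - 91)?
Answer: 1/1365616 ≈ 7.3227e-7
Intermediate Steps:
S(A, a) = 2*a*(-91 + a) (S(A, a) = (2*a)*(-91 + a) = 2*a*(-91 + a))
1/(S(489, 530) + 900276) = 1/(2*530*(-91 + 530) + 900276) = 1/(2*530*439 + 900276) = 1/(465340 + 900276) = 1/1365616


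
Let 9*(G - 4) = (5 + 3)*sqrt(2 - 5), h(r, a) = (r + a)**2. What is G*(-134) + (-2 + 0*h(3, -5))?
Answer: -538 - 1072*I*sqrt(3)/9 ≈ -538.0 - 206.31*I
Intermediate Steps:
h(r, a) = (a + r)**2
G = 4 + 8*I*sqrt(3)/9 (G = 4 + ((5 + 3)*sqrt(2 - 5))/9 = 4 + (8*sqrt(-3))/9 = 4 + (8*(I*sqrt(3)))/9 = 4 + (8*I*sqrt(3))/9 = 4 + 8*I*sqrt(3)/9 ≈ 4.0 + 1.5396*I)
G*(-134) + (-2 + 0*h(3, -5)) = (4 + 8*I*sqrt(3)/9)*(-134) + (-2 + 0*(-5 + 3)**2) = (-536 - 1072*I*sqrt(3)/9) + (-2 + 0*(-2)**2) = (-536 - 1072*I*sqrt(3)/9) + (-2 + 0*4) = (-536 - 1072*I*sqrt(3)/9) + (-2 + 0) = (-536 - 1072*I*sqrt(3)/9) - 2 = -538 - 1072*I*sqrt(3)/9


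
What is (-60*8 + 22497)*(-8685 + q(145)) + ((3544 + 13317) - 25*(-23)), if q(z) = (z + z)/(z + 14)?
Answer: -10131482767/53 ≈ -1.9116e+8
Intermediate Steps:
q(z) = 2*z/(14 + z) (q(z) = (2*z)/(14 + z) = 2*z/(14 + z))
(-60*8 + 22497)*(-8685 + q(145)) + ((3544 + 13317) - 25*(-23)) = (-60*8 + 22497)*(-8685 + 2*145/(14 + 145)) + ((3544 + 13317) - 25*(-23)) = (-480 + 22497)*(-8685 + 2*145/159) + (16861 + 575) = 22017*(-8685 + 2*145*(1/159)) + 17436 = 22017*(-8685 + 290/159) + 17436 = 22017*(-1380625/159) + 17436 = -10132406875/53 + 17436 = -10131482767/53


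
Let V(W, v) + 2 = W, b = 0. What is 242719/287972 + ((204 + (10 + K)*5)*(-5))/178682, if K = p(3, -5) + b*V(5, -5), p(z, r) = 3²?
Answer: 21469499109/25727706452 ≈ 0.83449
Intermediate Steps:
V(W, v) = -2 + W
p(z, r) = 9
K = 9 (K = 9 + 0*(-2 + 5) = 9 + 0*3 = 9 + 0 = 9)
242719/287972 + ((204 + (10 + K)*5)*(-5))/178682 = 242719/287972 + ((204 + (10 + 9)*5)*(-5))/178682 = 242719*(1/287972) + ((204 + 19*5)*(-5))*(1/178682) = 242719/287972 + ((204 + 95)*(-5))*(1/178682) = 242719/287972 + (299*(-5))*(1/178682) = 242719/287972 - 1495*1/178682 = 242719/287972 - 1495/178682 = 21469499109/25727706452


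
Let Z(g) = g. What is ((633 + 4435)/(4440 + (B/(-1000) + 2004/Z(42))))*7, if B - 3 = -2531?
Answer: 15520750/1964481 ≈ 7.9007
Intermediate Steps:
B = -2528 (B = 3 - 2531 = -2528)
((633 + 4435)/(4440 + (B/(-1000) + 2004/Z(42))))*7 = ((633 + 4435)/(4440 + (-2528/(-1000) + 2004/42)))*7 = (5068/(4440 + (-2528*(-1/1000) + 2004*(1/42))))*7 = (5068/(4440 + (316/125 + 334/7)))*7 = (5068/(4440 + 43962/875))*7 = (5068/(3928962/875))*7 = (5068*(875/3928962))*7 = (2217250/1964481)*7 = 15520750/1964481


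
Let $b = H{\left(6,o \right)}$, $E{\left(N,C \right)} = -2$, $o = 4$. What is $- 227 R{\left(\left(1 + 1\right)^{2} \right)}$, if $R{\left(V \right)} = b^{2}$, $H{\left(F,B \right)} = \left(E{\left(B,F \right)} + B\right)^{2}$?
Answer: $-3632$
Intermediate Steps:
$H{\left(F,B \right)} = \left(-2 + B\right)^{2}$
$b = 4$ ($b = \left(-2 + 4\right)^{2} = 2^{2} = 4$)
$R{\left(V \right)} = 16$ ($R{\left(V \right)} = 4^{2} = 16$)
$- 227 R{\left(\left(1 + 1\right)^{2} \right)} = \left(-227\right) 16 = -3632$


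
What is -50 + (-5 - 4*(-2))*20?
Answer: 10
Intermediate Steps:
-50 + (-5 - 4*(-2))*20 = -50 + (-5 + 8)*20 = -50 + 3*20 = -50 + 60 = 10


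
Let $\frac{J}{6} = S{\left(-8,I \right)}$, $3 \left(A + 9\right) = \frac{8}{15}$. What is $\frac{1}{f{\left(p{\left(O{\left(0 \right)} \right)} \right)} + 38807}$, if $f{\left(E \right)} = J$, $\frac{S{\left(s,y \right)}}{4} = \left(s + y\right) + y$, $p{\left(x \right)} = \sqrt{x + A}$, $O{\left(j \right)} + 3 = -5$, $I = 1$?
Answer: $\frac{1}{38663} \approx 2.5865 \cdot 10^{-5}$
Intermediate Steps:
$O{\left(j \right)} = -8$ ($O{\left(j \right)} = -3 - 5 = -8$)
$A = - \frac{397}{45}$ ($A = -9 + \frac{8 \cdot \frac{1}{15}}{3} = -9 + \frac{1}{3} \cdot \frac{8}{15} = -9 + \frac{8}{45} = - \frac{397}{45} \approx -8.8222$)
$p{\left(x \right)} = \sqrt{- \frac{397}{45} + x}$ ($p{\left(x \right)} = \sqrt{x - \frac{397}{45}} = \sqrt{- \frac{397}{45} + x}$)
$S{\left(s,y \right)} = 4 s + 8 y$ ($S{\left(s,y \right)} = 4 \left(\left(s + y\right) + y\right) = 4 \left(s + 2 y\right) = 4 s + 8 y$)
$J = -144$ ($J = 6 \left(4 \left(-8\right) + 8 \cdot 1\right) = 6 \left(-32 + 8\right) = 6 \left(-24\right) = -144$)
$f{\left(E \right)} = -144$
$\frac{1}{f{\left(p{\left(O{\left(0 \right)} \right)} \right)} + 38807} = \frac{1}{-144 + 38807} = \frac{1}{38663}$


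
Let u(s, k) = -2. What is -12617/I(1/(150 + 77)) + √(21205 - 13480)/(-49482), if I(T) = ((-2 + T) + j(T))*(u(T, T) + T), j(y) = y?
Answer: -650141393/204756 - 5*√309/49482 ≈ -3175.2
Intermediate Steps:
I(T) = (-2 + T)*(-2 + 2*T) (I(T) = ((-2 + T) + T)*(-2 + T) = (-2 + 2*T)*(-2 + T) = (-2 + T)*(-2 + 2*T))
-12617/I(1/(150 + 77)) + √(21205 - 13480)/(-49482) = -12617/(4 - 6/(150 + 77) + 2*(1/(150 + 77))²) + √(21205 - 13480)/(-49482) = -12617/(4 - 6/227 + 2*(1/227)²) + √7725*(-1/49482) = -12617/(4 - 6*1/227 + 2*(1/227)²) + (5*√309)*(-1/49482) = -12617/(4 - 6/227 + 2*(1/51529)) - 5*√309/49482 = -12617/(4 - 6/227 + 2/51529) - 5*√309/49482 = -12617/204756/51529 - 5*√309/49482 = -12617*51529/204756 - 5*√309/49482 = -650141393/204756 - 5*√309/49482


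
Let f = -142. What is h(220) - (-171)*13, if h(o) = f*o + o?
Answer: -28797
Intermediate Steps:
h(o) = -141*o (h(o) = -142*o + o = -141*o)
h(220) - (-171)*13 = -141*220 - (-171)*13 = -31020 - 1*(-2223) = -31020 + 2223 = -28797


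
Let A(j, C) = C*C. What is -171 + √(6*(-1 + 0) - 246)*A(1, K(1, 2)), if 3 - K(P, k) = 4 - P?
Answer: -171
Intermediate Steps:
K(P, k) = -1 + P (K(P, k) = 3 - (4 - P) = 3 + (-4 + P) = -1 + P)
A(j, C) = C²
-171 + √(6*(-1 + 0) - 246)*A(1, K(1, 2)) = -171 + √(6*(-1 + 0) - 246)*(-1 + 1)² = -171 + √(6*(-1) - 246)*0² = -171 + √(-6 - 246)*0 = -171 + √(-252)*0 = -171 + (6*I*√7)*0 = -171 + 0 = -171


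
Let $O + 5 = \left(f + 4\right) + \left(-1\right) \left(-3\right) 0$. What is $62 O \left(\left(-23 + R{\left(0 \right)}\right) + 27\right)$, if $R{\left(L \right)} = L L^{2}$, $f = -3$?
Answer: $-992$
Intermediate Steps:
$R{\left(L \right)} = L^{3}$
$O = -4$ ($O = -5 + \left(\left(-3 + 4\right) + \left(-1\right) \left(-3\right) 0\right) = -5 + \left(1 + 3 \cdot 0\right) = -5 + \left(1 + 0\right) = -5 + 1 = -4$)
$62 O \left(\left(-23 + R{\left(0 \right)}\right) + 27\right) = 62 \left(-4\right) \left(\left(-23 + 0^{3}\right) + 27\right) = - 248 \left(\left(-23 + 0\right) + 27\right) = - 248 \left(-23 + 27\right) = \left(-248\right) 4 = -992$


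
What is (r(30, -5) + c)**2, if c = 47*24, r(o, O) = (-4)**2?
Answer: 1308736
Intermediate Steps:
r(o, O) = 16
c = 1128
(r(30, -5) + c)**2 = (16 + 1128)**2 = 1144**2 = 1308736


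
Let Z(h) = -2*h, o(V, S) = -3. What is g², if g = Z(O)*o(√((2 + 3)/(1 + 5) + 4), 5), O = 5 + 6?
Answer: 4356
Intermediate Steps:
O = 11
g = 66 (g = -2*11*(-3) = -22*(-3) = 66)
g² = 66² = 4356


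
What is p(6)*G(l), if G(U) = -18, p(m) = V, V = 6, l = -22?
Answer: -108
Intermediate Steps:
p(m) = 6
p(6)*G(l) = 6*(-18) = -108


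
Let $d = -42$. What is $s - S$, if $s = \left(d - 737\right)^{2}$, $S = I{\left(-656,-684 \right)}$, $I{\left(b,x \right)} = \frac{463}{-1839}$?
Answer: $\frac{1115981062}{1839} \approx 6.0684 \cdot 10^{5}$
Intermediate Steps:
$I{\left(b,x \right)} = - \frac{463}{1839}$ ($I{\left(b,x \right)} = 463 \left(- \frac{1}{1839}\right) = - \frac{463}{1839}$)
$S = - \frac{463}{1839} \approx -0.25177$
$s = 606841$ ($s = \left(-42 - 737\right)^{2} = \left(-779\right)^{2} = 606841$)
$s - S = 606841 - - \frac{463}{1839} = 606841 + \frac{463}{1839} = \frac{1115981062}{1839}$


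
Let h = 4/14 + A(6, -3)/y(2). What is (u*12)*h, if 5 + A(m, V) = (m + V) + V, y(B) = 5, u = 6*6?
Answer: -2160/7 ≈ -308.57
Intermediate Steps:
u = 36
A(m, V) = -5 + m + 2*V (A(m, V) = -5 + ((m + V) + V) = -5 + ((V + m) + V) = -5 + (m + 2*V) = -5 + m + 2*V)
h = -5/7 (h = 4/14 + (-5 + 6 + 2*(-3))/5 = 4*(1/14) + (-5 + 6 - 6)*(⅕) = 2/7 - 5*⅕ = 2/7 - 1 = -5/7 ≈ -0.71429)
(u*12)*h = (36*12)*(-5/7) = 432*(-5/7) = -2160/7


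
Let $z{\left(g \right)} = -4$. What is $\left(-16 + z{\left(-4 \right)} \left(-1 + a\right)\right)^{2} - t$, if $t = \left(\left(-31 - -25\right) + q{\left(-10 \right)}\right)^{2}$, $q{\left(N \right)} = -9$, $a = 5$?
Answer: $799$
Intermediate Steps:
$t = 225$ ($t = \left(\left(-31 - -25\right) - 9\right)^{2} = \left(\left(-31 + 25\right) - 9\right)^{2} = \left(-6 - 9\right)^{2} = \left(-15\right)^{2} = 225$)
$\left(-16 + z{\left(-4 \right)} \left(-1 + a\right)\right)^{2} - t = \left(-16 - 4 \left(-1 + 5\right)\right)^{2} - 225 = \left(-16 - 16\right)^{2} - 225 = \left(-32\right)^{2} - 225 = 1024 - 225 = 799$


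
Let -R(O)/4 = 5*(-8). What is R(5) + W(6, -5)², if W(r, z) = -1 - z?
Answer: 176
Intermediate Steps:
R(O) = 160 (R(O) = -20*(-8) = -4*(-40) = 160)
R(5) + W(6, -5)² = 160 + (-1 - 1*(-5))² = 160 + (-1 + 5)² = 160 + 4² = 160 + 16 = 176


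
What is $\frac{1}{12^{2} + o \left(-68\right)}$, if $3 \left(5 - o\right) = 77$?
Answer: $\frac{3}{4648} \approx 0.00064544$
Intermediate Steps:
$o = - \frac{62}{3}$ ($o = 5 - \frac{77}{3} = - \frac{62}{3} \approx -20.667$)
$\frac{1}{12^{2} + o \left(-68\right)} = \frac{1}{12^{2} - - \frac{4216}{3}} = \frac{1}{144 + \frac{4216}{3}} = \frac{1}{\frac{4648}{3}} = \frac{3}{4648}$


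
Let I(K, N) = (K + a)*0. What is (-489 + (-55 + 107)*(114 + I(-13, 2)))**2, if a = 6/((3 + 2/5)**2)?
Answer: 29582721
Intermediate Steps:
a = 150/289 (a = 6/((3 + 2*(1/5))**2) = 6/((3 + 2/5)**2) = 6/((17/5)**2) = 6/(289/25) = 6*(25/289) = 150/289 ≈ 0.51903)
I(K, N) = 0 (I(K, N) = (K + 150/289)*0 = (150/289 + K)*0 = 0)
(-489 + (-55 + 107)*(114 + I(-13, 2)))**2 = (-489 + (-55 + 107)*(114 + 0))**2 = (-489 + 52*114)**2 = (-489 + 5928)**2 = 5439**2 = 29582721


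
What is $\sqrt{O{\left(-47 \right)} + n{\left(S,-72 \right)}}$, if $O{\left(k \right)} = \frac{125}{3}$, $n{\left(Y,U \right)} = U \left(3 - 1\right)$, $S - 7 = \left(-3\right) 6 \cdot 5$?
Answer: $\frac{i \sqrt{921}}{3} \approx 10.116 i$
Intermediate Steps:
$S = -83$ ($S = 7 + \left(-3\right) 6 \cdot 5 = 7 - 90 = -83$)
$n{\left(Y,U \right)} = 2 U$ ($n{\left(Y,U \right)} = U 2 = 2 U$)
$O{\left(k \right)} = \frac{125}{3}$ ($O{\left(k \right)} = 125 \cdot \frac{1}{3} = \frac{125}{3}$)
$\sqrt{O{\left(-47 \right)} + n{\left(S,-72 \right)}} = \sqrt{\frac{125}{3} + 2 \left(-72\right)} = \sqrt{\frac{125}{3} - 144} = \sqrt{- \frac{307}{3}} = \frac{i \sqrt{921}}{3}$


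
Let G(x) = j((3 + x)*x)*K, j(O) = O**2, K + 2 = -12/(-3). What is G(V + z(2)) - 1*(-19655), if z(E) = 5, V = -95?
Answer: 122637455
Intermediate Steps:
K = 2 (K = -2 - 12/(-3) = -2 - 12*(-1/3) = -2 + 4 = 2)
G(x) = 2*x**2*(3 + x)**2 (G(x) = ((3 + x)*x)**2*2 = (x*(3 + x))**2*2 = (x**2*(3 + x)**2)*2 = 2*x**2*(3 + x)**2)
G(V + z(2)) - 1*(-19655) = 2*(-95 + 5)**2*(3 + (-95 + 5))**2 - 1*(-19655) = 2*(-90)**2*(3 - 90)**2 + 19655 = 2*8100*(-87)**2 + 19655 = 2*8100*7569 + 19655 = 122617800 + 19655 = 122637455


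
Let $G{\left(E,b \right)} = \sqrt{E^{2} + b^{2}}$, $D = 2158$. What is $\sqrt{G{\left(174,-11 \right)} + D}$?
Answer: $\sqrt{2158 + \sqrt{30397}} \approx 48.294$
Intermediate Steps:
$\sqrt{G{\left(174,-11 \right)} + D} = \sqrt{\sqrt{174^{2} + \left(-11\right)^{2}} + 2158} = \sqrt{\sqrt{30276 + 121} + 2158} = \sqrt{\sqrt{30397} + 2158} = \sqrt{2158 + \sqrt{30397}}$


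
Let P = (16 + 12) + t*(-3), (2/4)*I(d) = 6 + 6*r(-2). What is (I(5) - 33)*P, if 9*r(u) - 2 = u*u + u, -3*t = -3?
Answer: -1175/3 ≈ -391.67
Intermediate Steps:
t = 1 (t = -⅓*(-3) = 1)
r(u) = 2/9 + u/9 + u²/9 (r(u) = 2/9 + (u*u + u)/9 = 2/9 + (u² + u)/9 = 2/9 + (u + u²)/9 = 2/9 + (u/9 + u²/9) = 2/9 + u/9 + u²/9)
I(d) = 52/3 (I(d) = 2*(6 + 6*(2/9 + (⅑)*(-2) + (⅑)*(-2)²)) = 2*(6 + 6*(2/9 - 2/9 + (⅑)*4)) = 2*(6 + 6*(2/9 - 2/9 + 4/9)) = 2*(6 + 6*(4/9)) = 2*(6 + 8/3) = 2*(26/3) = 52/3)
P = 25 (P = (16 + 12) + 1*(-3) = 28 - 3 = 25)
(I(5) - 33)*P = (52/3 - 33)*25 = -47/3*25 = -1175/3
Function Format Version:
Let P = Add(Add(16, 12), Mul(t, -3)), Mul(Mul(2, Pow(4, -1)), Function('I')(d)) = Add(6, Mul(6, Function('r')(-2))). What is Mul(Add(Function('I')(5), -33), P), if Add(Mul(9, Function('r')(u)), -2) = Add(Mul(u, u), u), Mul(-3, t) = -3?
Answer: Rational(-1175, 3) ≈ -391.67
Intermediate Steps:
t = 1 (t = Mul(Rational(-1, 3), -3) = 1)
Function('r')(u) = Add(Rational(2, 9), Mul(Rational(1, 9), u), Mul(Rational(1, 9), Pow(u, 2))) (Function('r')(u) = Add(Rational(2, 9), Mul(Rational(1, 9), Add(Mul(u, u), u))) = Add(Rational(2, 9), Mul(Rational(1, 9), Add(Pow(u, 2), u))) = Add(Rational(2, 9), Mul(Rational(1, 9), Add(u, Pow(u, 2)))) = Add(Rational(2, 9), Add(Mul(Rational(1, 9), u), Mul(Rational(1, 9), Pow(u, 2)))) = Add(Rational(2, 9), Mul(Rational(1, 9), u), Mul(Rational(1, 9), Pow(u, 2))))
Function('I')(d) = Rational(52, 3) (Function('I')(d) = Mul(2, Add(6, Mul(6, Add(Rational(2, 9), Mul(Rational(1, 9), -2), Mul(Rational(1, 9), Pow(-2, 2)))))) = Mul(2, Add(6, Mul(6, Add(Rational(2, 9), Rational(-2, 9), Mul(Rational(1, 9), 4))))) = Mul(2, Add(6, Mul(6, Add(Rational(2, 9), Rational(-2, 9), Rational(4, 9))))) = Mul(2, Add(6, Mul(6, Rational(4, 9)))) = Mul(2, Add(6, Rational(8, 3))) = Mul(2, Rational(26, 3)) = Rational(52, 3))
P = 25 (P = Add(Add(16, 12), Mul(1, -3)) = Add(28, -3) = 25)
Mul(Add(Function('I')(5), -33), P) = Mul(Add(Rational(52, 3), -33), 25) = Mul(Rational(-47, 3), 25) = Rational(-1175, 3)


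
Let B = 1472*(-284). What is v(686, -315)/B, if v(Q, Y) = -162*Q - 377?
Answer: 111509/418048 ≈ 0.26674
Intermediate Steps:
v(Q, Y) = -377 - 162*Q
B = -418048
v(686, -315)/B = (-377 - 162*686)/(-418048) = (-377 - 111132)*(-1/418048) = -111509*(-1/418048) = 111509/418048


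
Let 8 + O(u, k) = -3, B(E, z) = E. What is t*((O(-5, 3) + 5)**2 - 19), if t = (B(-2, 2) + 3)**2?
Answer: 17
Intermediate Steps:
O(u, k) = -11 (O(u, k) = -8 - 3 = -11)
t = 1 (t = (-2 + 3)**2 = 1**2 = 1)
t*((O(-5, 3) + 5)**2 - 19) = 1*((-11 + 5)**2 - 19) = 1*((-6)**2 - 19) = 1*(36 - 19) = 1*17 = 17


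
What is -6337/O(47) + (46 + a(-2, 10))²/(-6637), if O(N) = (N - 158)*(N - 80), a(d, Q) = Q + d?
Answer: -52739977/24311331 ≈ -2.1694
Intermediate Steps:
O(N) = (-158 + N)*(-80 + N)
-6337/O(47) + (46 + a(-2, 10))²/(-6637) = -6337/(12640 + 47² - 238*47) + (46 + (10 - 2))²/(-6637) = -6337/(12640 + 2209 - 11186) + (46 + 8)²*(-1/6637) = -6337/3663 + 54²*(-1/6637) = -6337*1/3663 + 2916*(-1/6637) = -6337/3663 - 2916/6637 = -52739977/24311331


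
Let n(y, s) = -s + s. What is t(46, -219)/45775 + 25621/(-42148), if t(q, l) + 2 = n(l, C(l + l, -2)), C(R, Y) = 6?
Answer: -1172885571/1929324700 ≈ -0.60793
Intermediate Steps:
n(y, s) = 0
t(q, l) = -2 (t(q, l) = -2 + 0 = -2)
t(46, -219)/45775 + 25621/(-42148) = -2/45775 + 25621/(-42148) = -2*1/45775 + 25621*(-1/42148) = -2/45775 - 25621/42148 = -1172885571/1929324700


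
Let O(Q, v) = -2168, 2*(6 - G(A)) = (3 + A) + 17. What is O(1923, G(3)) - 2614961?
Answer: -2617129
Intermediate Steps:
G(A) = -4 - A/2 (G(A) = 6 - ((3 + A) + 17)/2 = 6 - (20 + A)/2 = 6 + (-10 - A/2) = -4 - A/2)
O(1923, G(3)) - 2614961 = -2168 - 2614961 = -2617129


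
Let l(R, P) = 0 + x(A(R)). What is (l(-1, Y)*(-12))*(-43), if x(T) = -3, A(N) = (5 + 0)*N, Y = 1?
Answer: -1548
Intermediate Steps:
A(N) = 5*N
l(R, P) = -3 (l(R, P) = 0 - 3 = -3)
(l(-1, Y)*(-12))*(-43) = -3*(-12)*(-43) = 36*(-43) = -1548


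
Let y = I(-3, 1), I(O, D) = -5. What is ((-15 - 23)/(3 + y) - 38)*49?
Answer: -931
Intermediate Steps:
y = -5
((-15 - 23)/(3 + y) - 38)*49 = ((-15 - 23)/(3 - 5) - 38)*49 = (-38/(-2) - 38)*49 = (-38*(-1/2) - 38)*49 = (19 - 38)*49 = -19*49 = -931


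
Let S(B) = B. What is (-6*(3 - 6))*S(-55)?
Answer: -990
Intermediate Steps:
(-6*(3 - 6))*S(-55) = -6*(3 - 6)*(-55) = -6*(-3)*(-55) = 18*(-55) = -990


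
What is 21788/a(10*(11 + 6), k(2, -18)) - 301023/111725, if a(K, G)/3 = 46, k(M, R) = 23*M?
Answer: 1196361563/7709025 ≈ 155.19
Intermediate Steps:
a(K, G) = 138 (a(K, G) = 3*46 = 138)
21788/a(10*(11 + 6), k(2, -18)) - 301023/111725 = 21788/138 - 301023/111725 = 21788*(1/138) - 301023*1/111725 = 10894/69 - 301023/111725 = 1196361563/7709025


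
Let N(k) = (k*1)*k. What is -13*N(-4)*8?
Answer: -1664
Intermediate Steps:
N(k) = k² (N(k) = k*k = k²)
-13*N(-4)*8 = -13*(-4)²*8 = -13*16*8 = -208*8 = -1664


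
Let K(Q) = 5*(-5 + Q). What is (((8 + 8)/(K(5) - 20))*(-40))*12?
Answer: 384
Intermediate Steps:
K(Q) = -25 + 5*Q
(((8 + 8)/(K(5) - 20))*(-40))*12 = (((8 + 8)/((-25 + 5*5) - 20))*(-40))*12 = ((16/((-25 + 25) - 20))*(-40))*12 = ((16/(0 - 20))*(-40))*12 = ((16/(-20))*(-40))*12 = ((16*(-1/20))*(-40))*12 = -⅘*(-40)*12 = 32*12 = 384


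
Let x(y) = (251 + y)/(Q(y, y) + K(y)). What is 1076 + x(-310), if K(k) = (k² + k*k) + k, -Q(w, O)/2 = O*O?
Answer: 333619/310 ≈ 1076.2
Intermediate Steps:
Q(w, O) = -2*O² (Q(w, O) = -2*O*O = -2*O²)
K(k) = k + 2*k² (K(k) = (k² + k²) + k = 2*k² + k = k + 2*k²)
x(y) = (251 + y)/(-2*y² + y*(1 + 2*y))
1076 + x(-310) = 1076 + (251 - 310)/(-310) = 1076 - 1/310*(-59) = 1076 + 59/310 = 333619/310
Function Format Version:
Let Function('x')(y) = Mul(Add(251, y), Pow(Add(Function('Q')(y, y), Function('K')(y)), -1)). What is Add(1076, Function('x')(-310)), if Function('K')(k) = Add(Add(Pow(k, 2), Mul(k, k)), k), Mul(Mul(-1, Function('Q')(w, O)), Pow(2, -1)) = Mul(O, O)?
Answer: Rational(333619, 310) ≈ 1076.2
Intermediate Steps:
Function('Q')(w, O) = Mul(-2, Pow(O, 2)) (Function('Q')(w, O) = Mul(-2, Mul(O, O)) = Mul(-2, Pow(O, 2)))
Function('K')(k) = Add(k, Mul(2, Pow(k, 2))) (Function('K')(k) = Add(Add(Pow(k, 2), Pow(k, 2)), k) = Add(Mul(2, Pow(k, 2)), k) = Add(k, Mul(2, Pow(k, 2))))
Function('x')(y) = Mul(Pow(Add(Mul(-2, Pow(y, 2)), Mul(y, Add(1, Mul(2, y)))), -1), Add(251, y)) (Function('x')(y) = Mul(Add(251, y), Pow(Add(Mul(-2, Pow(y, 2)), Mul(y, Add(1, Mul(2, y)))), -1)) = Mul(Pow(Add(Mul(-2, Pow(y, 2)), Mul(y, Add(1, Mul(2, y)))), -1), Add(251, y)))
Add(1076, Function('x')(-310)) = Add(1076, Mul(Pow(-310, -1), Add(251, -310))) = Add(1076, Mul(Rational(-1, 310), -59)) = Add(1076, Rational(59, 310)) = Rational(333619, 310)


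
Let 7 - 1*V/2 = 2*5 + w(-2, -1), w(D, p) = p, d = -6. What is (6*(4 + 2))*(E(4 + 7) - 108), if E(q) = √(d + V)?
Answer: -3888 + 36*I*√10 ≈ -3888.0 + 113.84*I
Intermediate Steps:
V = -4 (V = 14 - 2*(2*5 - 1) = 14 - 2*(10 - 1) = 14 - 2*9 = 14 - 18 = -4)
E(q) = I*√10 (E(q) = √(-6 - 4) = √(-10) = I*√10)
(6*(4 + 2))*(E(4 + 7) - 108) = (6*(4 + 2))*(I*√10 - 108) = (6*6)*(-108 + I*√10) = 36*(-108 + I*√10) = -3888 + 36*I*√10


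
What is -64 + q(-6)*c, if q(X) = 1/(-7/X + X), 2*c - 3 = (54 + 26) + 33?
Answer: -76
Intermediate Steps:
c = 58 (c = 3/2 + ((54 + 26) + 33)/2 = 3/2 + (80 + 33)/2 = 3/2 + (1/2)*113 = 3/2 + 113/2 = 58)
q(X) = 1/(X - 7/X)
-64 + q(-6)*c = -64 - 6/(-7 + (-6)**2)*58 = -64 - 6/(-7 + 36)*58 = -64 - 6/29*58 = -64 - 12 = -76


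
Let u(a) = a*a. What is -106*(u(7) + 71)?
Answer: -12720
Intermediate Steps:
u(a) = a²
-106*(u(7) + 71) = -106*(7² + 71) = -106*(49 + 71) = -106*120 = -12720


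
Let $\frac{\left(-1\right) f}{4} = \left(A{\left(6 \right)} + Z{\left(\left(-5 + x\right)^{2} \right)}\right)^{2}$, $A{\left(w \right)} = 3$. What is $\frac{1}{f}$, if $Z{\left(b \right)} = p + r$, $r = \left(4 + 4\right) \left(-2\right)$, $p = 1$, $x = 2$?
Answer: $- \frac{1}{576} \approx -0.0017361$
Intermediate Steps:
$r = -16$ ($r = 8 \left(-2\right) = -16$)
$Z{\left(b \right)} = -15$ ($Z{\left(b \right)} = 1 - 16 = -15$)
$f = -576$ ($f = - 4 \left(3 - 15\right)^{2} = - 4 \left(-12\right)^{2} = \left(-4\right) 144 = -576$)
$\frac{1}{f} = \frac{1}{-576} = - \frac{1}{576}$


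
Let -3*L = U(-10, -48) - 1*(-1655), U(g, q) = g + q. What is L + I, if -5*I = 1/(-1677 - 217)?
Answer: -15123587/28410 ≈ -532.33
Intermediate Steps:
L = -1597/3 (L = -((-10 - 48) - 1*(-1655))/3 = -(-58 + 1655)/3 = -⅓*1597 = -1597/3 ≈ -532.33)
I = 1/9470 (I = -1/(5*(-1677 - 217)) = -⅕/(-1894) = -⅕*(-1/1894) = 1/9470 ≈ 0.00010560)
L + I = -1597/3 + 1/9470 = -15123587/28410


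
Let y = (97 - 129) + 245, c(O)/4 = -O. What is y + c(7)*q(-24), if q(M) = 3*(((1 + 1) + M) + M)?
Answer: 4077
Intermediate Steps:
q(M) = 6 + 6*M (q(M) = 3*((2 + M) + M) = 3*(2 + 2*M) = 6 + 6*M)
c(O) = -4*O (c(O) = 4*(-O) = -4*O)
y = 213 (y = -32 + 245 = 213)
y + c(7)*q(-24) = 213 + (-4*7)*(6 + 6*(-24)) = 213 - 28*(6 - 144) = 213 - 28*(-138) = 213 + 3864 = 4077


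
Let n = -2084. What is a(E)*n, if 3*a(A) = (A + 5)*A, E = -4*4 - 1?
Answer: -141712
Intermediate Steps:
E = -17 (E = -16 - 1 = -17)
a(A) = A*(5 + A)/3 (a(A) = ((A + 5)*A)/3 = ((5 + A)*A)/3 = (A*(5 + A))/3 = A*(5 + A)/3)
a(E)*n = ((⅓)*(-17)*(5 - 17))*(-2084) = ((⅓)*(-17)*(-12))*(-2084) = 68*(-2084) = -141712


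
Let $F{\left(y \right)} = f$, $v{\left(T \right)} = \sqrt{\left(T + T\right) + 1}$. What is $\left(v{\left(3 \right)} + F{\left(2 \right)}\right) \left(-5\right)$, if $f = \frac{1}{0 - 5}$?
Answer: $1 - 5 \sqrt{7} \approx -12.229$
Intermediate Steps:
$v{\left(T \right)} = \sqrt{1 + 2 T}$ ($v{\left(T \right)} = \sqrt{2 T + 1} = \sqrt{1 + 2 T}$)
$f = - \frac{1}{5}$ ($f = \frac{1}{-5} = - \frac{1}{5} \approx -0.2$)
$F{\left(y \right)} = - \frac{1}{5}$
$\left(v{\left(3 \right)} + F{\left(2 \right)}\right) \left(-5\right) = \left(\sqrt{1 + 2 \cdot 3} - \frac{1}{5}\right) \left(-5\right) = \left(\sqrt{1 + 6} - \frac{1}{5}\right) \left(-5\right) = \left(\sqrt{7} - \frac{1}{5}\right) \left(-5\right) = \left(- \frac{1}{5} + \sqrt{7}\right) \left(-5\right) = 1 - 5 \sqrt{7}$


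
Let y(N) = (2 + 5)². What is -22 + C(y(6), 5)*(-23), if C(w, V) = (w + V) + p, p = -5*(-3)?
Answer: -1609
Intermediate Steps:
y(N) = 49 (y(N) = 7² = 49)
p = 15
C(w, V) = 15 + V + w (C(w, V) = (w + V) + 15 = (V + w) + 15 = 15 + V + w)
-22 + C(y(6), 5)*(-23) = -22 + (15 + 5 + 49)*(-23) = -22 + 69*(-23) = -22 - 1587 = -1609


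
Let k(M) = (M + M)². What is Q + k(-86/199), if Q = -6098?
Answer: -241457314/39601 ≈ -6097.3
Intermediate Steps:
k(M) = 4*M² (k(M) = (2*M)² = 4*M²)
Q + k(-86/199) = -6098 + 4*(-86/199)² = -6098 + 4*(7396/39601) = -6098 + 29584/39601 = -241457314/39601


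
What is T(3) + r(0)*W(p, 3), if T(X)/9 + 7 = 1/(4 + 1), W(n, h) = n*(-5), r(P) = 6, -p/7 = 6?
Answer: 5994/5 ≈ 1198.8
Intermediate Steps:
p = -42 (p = -7*6 = -42)
W(n, h) = -5*n
T(X) = -306/5 (T(X) = -63 + 9/(4 + 1) = -63 + 9/5 = -306/5)
T(3) + r(0)*W(p, 3) = -306/5 + 6*(-5*(-42)) = -306/5 + 6*210 = -306/5 + 1260 = 5994/5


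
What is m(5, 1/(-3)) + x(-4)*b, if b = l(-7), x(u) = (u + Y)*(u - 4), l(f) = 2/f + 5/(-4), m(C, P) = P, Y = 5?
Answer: 251/21 ≈ 11.952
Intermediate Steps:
l(f) = -5/4 + 2/f (l(f) = 2/f + 5*(-1/4) = 2/f - 5/4 = -5/4 + 2/f)
x(u) = (-4 + u)*(5 + u) (x(u) = (u + 5)*(u - 4) = (5 + u)*(-4 + u) = (-4 + u)*(5 + u))
b = -43/28 (b = -5/4 + 2/(-7) = -5/4 + 2*(-1/7) = -5/4 - 2/7 = -43/28 ≈ -1.5357)
m(5, 1/(-3)) + x(-4)*b = 1/(-3) + (-20 - 4 + (-4)**2)*(-43/28) = -1/3 + (-20 - 4 + 16)*(-43/28) = -1/3 - 8*(-43/28) = -1/3 + 86/7 = 251/21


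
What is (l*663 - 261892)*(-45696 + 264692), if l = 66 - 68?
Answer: -57643689128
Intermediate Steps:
l = -2
(l*663 - 261892)*(-45696 + 264692) = (-2*663 - 261892)*(-45696 + 264692) = (-1326 - 261892)*218996 = -263218*218996 = -57643689128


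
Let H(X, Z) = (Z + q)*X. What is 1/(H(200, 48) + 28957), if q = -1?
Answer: 1/38357 ≈ 2.6071e-5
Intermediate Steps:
H(X, Z) = X*(-1 + Z) (H(X, Z) = (Z - 1)*X = (-1 + Z)*X = X*(-1 + Z))
1/(H(200, 48) + 28957) = 1/(200*(-1 + 48) + 28957) = 1/(200*47 + 28957) = 1/(9400 + 28957) = 1/38357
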